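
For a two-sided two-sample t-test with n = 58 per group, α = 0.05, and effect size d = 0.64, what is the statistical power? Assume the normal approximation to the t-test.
Power ≈ 0.93

Power calculation (two-sample t-test, normal approximation):
z_β = d · √(n/2) - z_{α/2}
z_β = 0.64 · √(58/2) - 1.960
z_β = 0.64 · 5.385 - 1.960
z_β = 1.487

Power = Φ(z_β) = Φ(1.487) ≈ 0.931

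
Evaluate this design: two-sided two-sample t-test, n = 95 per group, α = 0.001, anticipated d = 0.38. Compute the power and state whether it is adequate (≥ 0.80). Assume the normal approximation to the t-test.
Power ≈ 0.25; the study is underpowered (power < 0.80)

Power calculation (two-sample t-test, normal approximation):
z_β = d · √(n/2) - z_{α/2}
z_β = 0.38 · √(95/2) - 3.291
z_β = 0.38 · 6.892 - 3.291
z_β = -0.672

Power = Φ(z_β) = Φ(-0.672) ≈ 0.251

Effect size d = 0.38 is small by Cohen's convention (0.2/0.5/0.8).

Threshold: power ≥ 0.80 is conventionally adequate.
Power ≈ 0.25 → the study is underpowered (power < 0.80).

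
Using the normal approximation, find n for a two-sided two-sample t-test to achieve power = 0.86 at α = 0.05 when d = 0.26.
n = 274 per group

Sample size formula (two-sample t-test, normal approximation):
n = 2 · ((z_{α/2} + z_β) / d)²

z_{α/2} = 1.960 (for α = 0.05, two-sided)
z_β = 1.080 (for power = 0.86)
d = 0.26

n = 2 · ((1.960 + 1.080) / 0.26)²
n = 2 · (11.692)²
n ≈ 273.41
Round up to the next whole number: n = 274 per group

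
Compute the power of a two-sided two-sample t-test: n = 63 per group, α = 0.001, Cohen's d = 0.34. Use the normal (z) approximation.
Power ≈ 0.08

Power calculation (two-sample t-test, normal approximation):
z_β = d · √(n/2) - z_{α/2}
z_β = 0.34 · √(63/2) - 3.291
z_β = 0.34 · 5.612 - 3.291
z_β = -1.382

Power = Φ(z_β) = Φ(-1.382) ≈ 0.083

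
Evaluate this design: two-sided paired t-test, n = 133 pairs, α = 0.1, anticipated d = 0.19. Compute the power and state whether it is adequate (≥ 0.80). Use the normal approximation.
Power ≈ 0.71; the study is underpowered (power < 0.80)

Power calculation (paired t-test, normal approximation):
z_β = d · √n - z_{α/2}
z_β = 0.19 · √133 - 1.645
z_β = 0.19 · 11.533 - 1.645
z_β = 0.546

Power = Φ(z_β) = Φ(0.546) ≈ 0.708

Effect size d = 0.19 is very small by Cohen's convention (0.2/0.5/0.8).

Threshold: power ≥ 0.80 is conventionally adequate.
Power ≈ 0.71 → the study is underpowered (power < 0.80).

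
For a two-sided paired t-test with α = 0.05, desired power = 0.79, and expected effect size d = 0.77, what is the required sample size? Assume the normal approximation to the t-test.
n = 13 pairs

Sample size formula (paired t-test, normal approximation):
n = ((z_{α/2} + z_β) / d)²

z_{α/2} = 1.960 (for α = 0.05, two-sided)
z_β = 0.806 (for power = 0.79)
d = 0.77

n = ((1.960 + 0.806) / 0.77)²
n = (3.592)²
n ≈ 12.90
Round up to the next whole number: n = 13 pairs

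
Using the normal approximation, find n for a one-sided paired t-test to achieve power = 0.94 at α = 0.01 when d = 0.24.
n = 262 pairs

Sample size formula (paired t-test, normal approximation):
n = ((z_α + z_β) / d)²

z_α = 2.326 (for α = 0.01, one-sided)
z_β = 1.555 (for power = 0.94)
d = 0.24

n = ((2.326 + 1.555) / 0.24)²
n = (16.171)²
n ≈ 261.50
Round up to the next whole number: n = 262 pairs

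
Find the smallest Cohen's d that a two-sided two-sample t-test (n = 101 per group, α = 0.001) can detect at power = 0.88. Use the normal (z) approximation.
d ≈ 0.63

Minimum detectable effect (two-sample t-test, normal approximation):
d = (z_{α/2} + z_β) / √(n/2)
d = (3.291 + 1.175) / √(101/2)
d = 4.466 / 7.106
d ≈ 0.63

By Cohen's convention (0.2 small / 0.5 medium / 0.8 large): medium effect.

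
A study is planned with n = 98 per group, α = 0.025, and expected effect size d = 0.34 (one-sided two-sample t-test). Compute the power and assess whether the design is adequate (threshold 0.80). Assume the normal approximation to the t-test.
Power ≈ 0.66; the study is underpowered (power < 0.80)

Power calculation (two-sample t-test, normal approximation):
z_β = d · √(n/2) - z_α
z_β = 0.34 · √(98/2) - 1.960
z_β = 0.34 · 7.000 - 1.960
z_β = 0.420

Power = Φ(z_β) = Φ(0.420) ≈ 0.663

Effect size d = 0.34 is small by Cohen's convention (0.2/0.5/0.8).

Threshold: power ≥ 0.80 is conventionally adequate.
Power ≈ 0.66 → the study is underpowered (power < 0.80).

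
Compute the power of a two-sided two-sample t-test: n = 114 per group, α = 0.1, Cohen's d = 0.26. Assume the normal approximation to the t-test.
Power ≈ 0.62

Power calculation (two-sample t-test, normal approximation):
z_β = d · √(n/2) - z_{α/2}
z_β = 0.26 · √(114/2) - 1.645
z_β = 0.26 · 7.550 - 1.645
z_β = 0.318

Power = Φ(z_β) = Φ(0.318) ≈ 0.625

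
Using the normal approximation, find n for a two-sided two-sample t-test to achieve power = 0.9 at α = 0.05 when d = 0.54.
n = 73 per group

Sample size formula (two-sample t-test, normal approximation):
n = 2 · ((z_{α/2} + z_β) / d)²

z_{α/2} = 1.960 (for α = 0.05, two-sided)
z_β = 1.282 (for power = 0.9)
d = 0.54

n = 2 · ((1.960 + 1.282) / 0.54)²
n = 2 · (6.004)²
n ≈ 72.10
Round up to the next whole number: n = 73 per group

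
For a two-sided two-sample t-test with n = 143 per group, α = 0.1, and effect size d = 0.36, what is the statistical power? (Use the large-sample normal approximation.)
Power ≈ 0.92

Power calculation (two-sample t-test, normal approximation):
z_β = d · √(n/2) - z_{α/2}
z_β = 0.36 · √(143/2) - 1.645
z_β = 0.36 · 8.456 - 1.645
z_β = 1.399

Power = Φ(z_β) = Φ(1.399) ≈ 0.919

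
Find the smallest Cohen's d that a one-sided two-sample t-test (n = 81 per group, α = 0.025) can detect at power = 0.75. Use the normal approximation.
d ≈ 0.41

Minimum detectable effect (two-sample t-test, normal approximation):
d = (z_α + z_β) / √(n/2)
d = (1.960 + 0.674) / √(81/2)
d = 2.634 / 6.364
d ≈ 0.41

By Cohen's convention (0.2 small / 0.5 medium / 0.8 large): small effect.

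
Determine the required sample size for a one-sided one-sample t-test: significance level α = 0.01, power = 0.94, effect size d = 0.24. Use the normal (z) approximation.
n = 262

Sample size formula (one-sample t-test, normal approximation):
n = ((z_α + z_β) / d)²

z_α = 2.326 (for α = 0.01, one-sided)
z_β = 1.555 (for power = 0.94)
d = 0.24

n = ((2.326 + 1.555) / 0.24)²
n = (16.171)²
n ≈ 261.50
Round up to the next whole number: n = 262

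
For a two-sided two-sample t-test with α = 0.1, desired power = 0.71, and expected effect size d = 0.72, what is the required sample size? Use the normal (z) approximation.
n = 19 per group

Sample size formula (two-sample t-test, normal approximation):
n = 2 · ((z_{α/2} + z_β) / d)²

z_{α/2} = 1.645 (for α = 0.1, two-sided)
z_β = 0.553 (for power = 0.71)
d = 0.72

n = 2 · ((1.645 + 0.553) / 0.72)²
n = 2 · (3.053)²
n ≈ 18.64
Round up to the next whole number: n = 19 per group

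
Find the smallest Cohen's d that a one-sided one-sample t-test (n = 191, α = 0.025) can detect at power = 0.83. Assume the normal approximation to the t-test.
d ≈ 0.21

Minimum detectable effect (one-sample t-test, normal approximation):
d = (z_α + z_β) / √n
d = (1.960 + 0.954) / √191
d = 2.914 / 13.820
d ≈ 0.21

By Cohen's convention (0.2 small / 0.5 medium / 0.8 large): small effect.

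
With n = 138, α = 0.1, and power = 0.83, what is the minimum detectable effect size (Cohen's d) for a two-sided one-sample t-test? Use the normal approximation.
d ≈ 0.22

Minimum detectable effect (one-sample t-test, normal approximation):
d = (z_{α/2} + z_β) / √n
d = (1.645 + 0.954) / √138
d = 2.599 / 11.747
d ≈ 0.22

By Cohen's convention (0.2 small / 0.5 medium / 0.8 large): small effect.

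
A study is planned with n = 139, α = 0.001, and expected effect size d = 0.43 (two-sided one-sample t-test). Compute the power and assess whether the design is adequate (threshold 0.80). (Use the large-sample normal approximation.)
Power ≈ 0.96; the study is adequately powered (power ≥ 0.80)

Power calculation (one-sample t-test, normal approximation):
z_β = d · √n - z_{α/2}
z_β = 0.43 · √139 - 3.291
z_β = 0.43 · 11.790 - 3.291
z_β = 1.779

Power = Φ(z_β) = Φ(1.779) ≈ 0.962

Effect size d = 0.43 is small by Cohen's convention (0.2/0.5/0.8).

Threshold: power ≥ 0.80 is conventionally adequate.
Power ≈ 0.96 → the study is adequately powered (power ≥ 0.80).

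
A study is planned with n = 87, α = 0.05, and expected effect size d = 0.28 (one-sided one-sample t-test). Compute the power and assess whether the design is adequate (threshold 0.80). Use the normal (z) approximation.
Power ≈ 0.83; the study is adequately powered (power ≥ 0.80)

Power calculation (one-sample t-test, normal approximation):
z_β = d · √n - z_α
z_β = 0.28 · √87 - 1.645
z_β = 0.28 · 9.327 - 1.645
z_β = 0.967

Power = Φ(z_β) = Φ(0.967) ≈ 0.833

Effect size d = 0.28 is small by Cohen's convention (0.2/0.5/0.8).

Threshold: power ≥ 0.80 is conventionally adequate.
Power ≈ 0.83 → the study is adequately powered (power ≥ 0.80).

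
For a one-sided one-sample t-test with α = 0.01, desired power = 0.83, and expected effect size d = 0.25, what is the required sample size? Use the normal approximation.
n = 173

Sample size formula (one-sample t-test, normal approximation):
n = ((z_α + z_β) / d)²

z_α = 2.326 (for α = 0.01, one-sided)
z_β = 0.954 (for power = 0.83)
d = 0.25

n = ((2.326 + 0.954) / 0.25)²
n = (13.120)²
n ≈ 172.13
Round up to the next whole number: n = 173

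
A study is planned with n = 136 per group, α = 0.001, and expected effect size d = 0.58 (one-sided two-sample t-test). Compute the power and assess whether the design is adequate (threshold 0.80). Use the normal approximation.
Power ≈ 0.95; the study is adequately powered (power ≥ 0.80)

Power calculation (two-sample t-test, normal approximation):
z_β = d · √(n/2) - z_α
z_β = 0.58 · √(136/2) - 3.090
z_β = 0.58 · 8.246 - 3.090
z_β = 1.693

Power = Φ(z_β) = Φ(1.693) ≈ 0.955

Effect size d = 0.58 is medium by Cohen's convention (0.2/0.5/0.8).

Threshold: power ≥ 0.80 is conventionally adequate.
Power ≈ 0.95 → the study is adequately powered (power ≥ 0.80).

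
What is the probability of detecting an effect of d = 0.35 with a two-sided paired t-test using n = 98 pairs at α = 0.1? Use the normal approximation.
Power ≈ 0.97

Power calculation (paired t-test, normal approximation):
z_β = d · √n - z_{α/2}
z_β = 0.35 · √98 - 1.645
z_β = 0.35 · 9.899 - 1.645
z_β = 1.820

Power = Φ(z_β) = Φ(1.820) ≈ 0.966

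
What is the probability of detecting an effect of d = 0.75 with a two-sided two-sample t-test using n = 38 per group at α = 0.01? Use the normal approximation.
Power ≈ 0.76

Power calculation (two-sample t-test, normal approximation):
z_β = d · √(n/2) - z_{α/2}
z_β = 0.75 · √(38/2) - 2.576
z_β = 0.75 · 4.359 - 2.576
z_β = 0.693

Power = Φ(z_β) = Φ(0.693) ≈ 0.756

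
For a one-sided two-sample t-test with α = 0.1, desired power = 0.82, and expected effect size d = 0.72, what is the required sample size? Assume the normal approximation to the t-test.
n = 19 per group

Sample size formula (two-sample t-test, normal approximation):
n = 2 · ((z_α + z_β) / d)²

z_α = 1.282 (for α = 0.1, one-sided)
z_β = 0.915 (for power = 0.82)
d = 0.72

n = 2 · ((1.282 + 0.915) / 0.72)²
n = 2 · (3.051)²
n ≈ 18.62
Round up to the next whole number: n = 19 per group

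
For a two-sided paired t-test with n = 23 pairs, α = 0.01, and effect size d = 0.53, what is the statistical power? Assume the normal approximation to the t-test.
Power ≈ 0.49

Power calculation (paired t-test, normal approximation):
z_β = d · √n - z_{α/2}
z_β = 0.53 · √23 - 2.576
z_β = 0.53 · 4.796 - 2.576
z_β = -0.034

Power = Φ(z_β) = Φ(-0.034) ≈ 0.486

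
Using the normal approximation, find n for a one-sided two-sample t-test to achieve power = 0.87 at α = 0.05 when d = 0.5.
n = 62 per group

Sample size formula (two-sample t-test, normal approximation):
n = 2 · ((z_α + z_β) / d)²

z_α = 1.645 (for α = 0.05, one-sided)
z_β = 1.126 (for power = 0.87)
d = 0.5

n = 2 · ((1.645 + 1.126) / 0.5)²
n = 2 · (5.542)²
n ≈ 61.43
Round up to the next whole number: n = 62 per group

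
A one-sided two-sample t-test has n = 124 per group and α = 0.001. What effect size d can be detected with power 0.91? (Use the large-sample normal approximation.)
d ≈ 0.56

Minimum detectable effect (two-sample t-test, normal approximation):
d = (z_α + z_β) / √(n/2)
d = (3.090 + 1.341) / √(124/2)
d = 4.431 / 7.874
d ≈ 0.56

By Cohen's convention (0.2 small / 0.5 medium / 0.8 large): medium effect.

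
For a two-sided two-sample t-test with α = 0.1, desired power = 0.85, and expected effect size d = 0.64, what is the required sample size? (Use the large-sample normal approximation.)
n = 36 per group

Sample size formula (two-sample t-test, normal approximation):
n = 2 · ((z_{α/2} + z_β) / d)²

z_{α/2} = 1.645 (for α = 0.1, two-sided)
z_β = 1.036 (for power = 0.85)
d = 0.64

n = 2 · ((1.645 + 1.036) / 0.64)²
n = 2 · (4.189)²
n ≈ 35.10
Round up to the next whole number: n = 36 per group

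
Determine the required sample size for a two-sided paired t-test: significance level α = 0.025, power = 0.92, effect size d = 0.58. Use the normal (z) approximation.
n = 40 pairs

Sample size formula (paired t-test, normal approximation):
n = ((z_{α/2} + z_β) / d)²

z_{α/2} = 2.241 (for α = 0.025, two-sided)
z_β = 1.405 (for power = 0.92)
d = 0.58

n = ((2.241 + 1.405) / 0.58)²
n = (6.286)²
n ≈ 39.51
Round up to the next whole number: n = 40 pairs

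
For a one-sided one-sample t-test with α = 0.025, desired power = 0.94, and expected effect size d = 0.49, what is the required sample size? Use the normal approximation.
n = 52

Sample size formula (one-sample t-test, normal approximation):
n = ((z_α + z_β) / d)²

z_α = 1.960 (for α = 0.025, one-sided)
z_β = 1.555 (for power = 0.94)
d = 0.49

n = ((1.960 + 1.555) / 0.49)²
n = (7.173)²
n ≈ 51.45
Round up to the next whole number: n = 52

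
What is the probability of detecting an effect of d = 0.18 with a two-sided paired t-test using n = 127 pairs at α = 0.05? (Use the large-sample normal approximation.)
Power ≈ 0.53

Power calculation (paired t-test, normal approximation):
z_β = d · √n - z_{α/2}
z_β = 0.18 · √127 - 1.960
z_β = 0.18 · 11.269 - 1.960
z_β = 0.069

Power = Φ(z_β) = Φ(0.069) ≈ 0.527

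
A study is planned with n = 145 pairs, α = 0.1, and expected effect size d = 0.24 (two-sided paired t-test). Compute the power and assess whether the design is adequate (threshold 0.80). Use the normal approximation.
Power ≈ 0.89; the study is adequately powered (power ≥ 0.80)

Power calculation (paired t-test, normal approximation):
z_β = d · √n - z_{α/2}
z_β = 0.24 · √145 - 1.645
z_β = 0.24 · 12.042 - 1.645
z_β = 1.245

Power = Φ(z_β) = Φ(1.245) ≈ 0.893

Effect size d = 0.24 is small by Cohen's convention (0.2/0.5/0.8).

Threshold: power ≥ 0.80 is conventionally adequate.
Power ≈ 0.89 → the study is adequately powered (power ≥ 0.80).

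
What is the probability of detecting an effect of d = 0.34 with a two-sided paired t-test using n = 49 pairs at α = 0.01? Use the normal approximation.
Power ≈ 0.42

Power calculation (paired t-test, normal approximation):
z_β = d · √n - z_{α/2}
z_β = 0.34 · √49 - 2.576
z_β = 0.34 · 7.000 - 2.576
z_β = -0.196

Power = Φ(z_β) = Φ(-0.196) ≈ 0.422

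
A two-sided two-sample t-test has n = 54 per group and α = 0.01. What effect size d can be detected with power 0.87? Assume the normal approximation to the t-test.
d ≈ 0.71

Minimum detectable effect (two-sample t-test, normal approximation):
d = (z_{α/2} + z_β) / √(n/2)
d = (2.576 + 1.126) / √(54/2)
d = 3.702 / 5.196
d ≈ 0.71

By Cohen's convention (0.2 small / 0.5 medium / 0.8 large): medium effect.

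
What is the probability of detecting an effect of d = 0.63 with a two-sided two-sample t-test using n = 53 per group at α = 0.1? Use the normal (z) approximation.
Power ≈ 0.95

Power calculation (two-sample t-test, normal approximation):
z_β = d · √(n/2) - z_{α/2}
z_β = 0.63 · √(53/2) - 1.645
z_β = 0.63 · 5.148 - 1.645
z_β = 1.598

Power = Φ(z_β) = Φ(1.598) ≈ 0.945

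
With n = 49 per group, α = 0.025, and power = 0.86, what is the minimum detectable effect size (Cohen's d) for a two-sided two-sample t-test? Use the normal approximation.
d ≈ 0.67

Minimum detectable effect (two-sample t-test, normal approximation):
d = (z_{α/2} + z_β) / √(n/2)
d = (2.241 + 1.080) / √(49/2)
d = 3.322 / 4.950
d ≈ 0.67

By Cohen's convention (0.2 small / 0.5 medium / 0.8 large): medium effect.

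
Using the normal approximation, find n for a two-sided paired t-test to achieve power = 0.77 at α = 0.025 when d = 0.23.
n = 168 pairs

Sample size formula (paired t-test, normal approximation):
n = ((z_{α/2} + z_β) / d)²

z_{α/2} = 2.241 (for α = 0.025, two-sided)
z_β = 0.739 (for power = 0.77)
d = 0.23

n = ((2.241 + 0.739) / 0.23)²
n = (12.957)²
n ≈ 167.88
Round up to the next whole number: n = 168 pairs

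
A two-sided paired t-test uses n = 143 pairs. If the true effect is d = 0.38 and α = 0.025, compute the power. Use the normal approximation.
Power ≈ 0.99

Power calculation (paired t-test, normal approximation):
z_β = d · √n - z_{α/2}
z_β = 0.38 · √143 - 2.241
z_β = 0.38 · 11.958 - 2.241
z_β = 2.303

Power = Φ(z_β) = Φ(2.303) ≈ 0.989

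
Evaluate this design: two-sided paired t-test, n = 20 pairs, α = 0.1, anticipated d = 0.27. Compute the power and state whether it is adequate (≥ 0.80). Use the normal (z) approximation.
Power ≈ 0.33; the study is underpowered (power < 0.80)

Power calculation (paired t-test, normal approximation):
z_β = d · √n - z_{α/2}
z_β = 0.27 · √20 - 1.645
z_β = 0.27 · 4.472 - 1.645
z_β = -0.437

Power = Φ(z_β) = Φ(-0.437) ≈ 0.331

Effect size d = 0.27 is small by Cohen's convention (0.2/0.5/0.8).

Threshold: power ≥ 0.80 is conventionally adequate.
Power ≈ 0.33 → the study is underpowered (power < 0.80).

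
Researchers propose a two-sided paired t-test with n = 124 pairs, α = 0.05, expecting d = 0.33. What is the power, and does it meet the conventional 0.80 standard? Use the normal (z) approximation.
Power ≈ 0.96; the study is adequately powered (power ≥ 0.80)

Power calculation (paired t-test, normal approximation):
z_β = d · √n - z_{α/2}
z_β = 0.33 · √124 - 1.960
z_β = 0.33 · 11.136 - 1.960
z_β = 1.715

Power = Φ(z_β) = Φ(1.715) ≈ 0.957

Effect size d = 0.33 is small by Cohen's convention (0.2/0.5/0.8).

Threshold: power ≥ 0.80 is conventionally adequate.
Power ≈ 0.96 → the study is adequately powered (power ≥ 0.80).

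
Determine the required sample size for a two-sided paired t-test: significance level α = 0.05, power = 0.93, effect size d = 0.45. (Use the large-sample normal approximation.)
n = 59 pairs

Sample size formula (paired t-test, normal approximation):
n = ((z_{α/2} + z_β) / d)²

z_{α/2} = 1.960 (for α = 0.05, two-sided)
z_β = 1.476 (for power = 0.93)
d = 0.45

n = ((1.960 + 1.476) / 0.45)²
n = (7.636)²
n ≈ 58.31
Round up to the next whole number: n = 59 pairs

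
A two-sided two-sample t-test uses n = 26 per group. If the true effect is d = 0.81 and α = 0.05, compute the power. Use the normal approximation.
Power ≈ 0.83

Power calculation (two-sample t-test, normal approximation):
z_β = d · √(n/2) - z_{α/2}
z_β = 0.81 · √(26/2) - 1.960
z_β = 0.81 · 3.606 - 1.960
z_β = 0.961

Power = Φ(z_β) = Φ(0.961) ≈ 0.832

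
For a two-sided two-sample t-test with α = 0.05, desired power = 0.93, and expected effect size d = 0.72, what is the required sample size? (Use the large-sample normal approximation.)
n = 46 per group

Sample size formula (two-sample t-test, normal approximation):
n = 2 · ((z_{α/2} + z_β) / d)²

z_{α/2} = 1.960 (for α = 0.05, two-sided)
z_β = 1.476 (for power = 0.93)
d = 0.72

n = 2 · ((1.960 + 1.476) / 0.72)²
n = 2 · (4.772)²
n ≈ 45.54
Round up to the next whole number: n = 46 per group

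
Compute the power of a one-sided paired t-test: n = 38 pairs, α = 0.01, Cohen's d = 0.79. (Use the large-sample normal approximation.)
Power ≈ 0.99

Power calculation (paired t-test, normal approximation):
z_β = d · √n - z_α
z_β = 0.79 · √38 - 2.326
z_β = 0.79 · 6.164 - 2.326
z_β = 2.544

Power = Φ(z_β) = Φ(2.544) ≈ 0.995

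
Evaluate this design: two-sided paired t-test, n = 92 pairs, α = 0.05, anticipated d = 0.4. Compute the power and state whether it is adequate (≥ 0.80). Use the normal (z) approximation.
Power ≈ 0.97; the study is adequately powered (power ≥ 0.80)

Power calculation (paired t-test, normal approximation):
z_β = d · √n - z_{α/2}
z_β = 0.4 · √92 - 1.960
z_β = 0.4 · 9.592 - 1.960
z_β = 1.877

Power = Φ(z_β) = Φ(1.877) ≈ 0.970

Effect size d = 0.4 is small by Cohen's convention (0.2/0.5/0.8).

Threshold: power ≥ 0.80 is conventionally adequate.
Power ≈ 0.97 → the study is adequately powered (power ≥ 0.80).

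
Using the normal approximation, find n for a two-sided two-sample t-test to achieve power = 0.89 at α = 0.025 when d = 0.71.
n = 48 per group

Sample size formula (two-sample t-test, normal approximation):
n = 2 · ((z_{α/2} + z_β) / d)²

z_{α/2} = 2.241 (for α = 0.025, two-sided)
z_β = 1.227 (for power = 0.89)
d = 0.71

n = 2 · ((2.241 + 1.227) / 0.71)²
n = 2 · (4.885)²
n ≈ 47.73
Round up to the next whole number: n = 48 per group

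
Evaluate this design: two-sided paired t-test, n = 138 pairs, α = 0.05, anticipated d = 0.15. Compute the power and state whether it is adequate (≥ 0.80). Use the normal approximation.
Power ≈ 0.42; the study is underpowered (power < 0.80)

Power calculation (paired t-test, normal approximation):
z_β = d · √n - z_{α/2}
z_β = 0.15 · √138 - 1.960
z_β = 0.15 · 11.747 - 1.960
z_β = -0.198

Power = Φ(z_β) = Φ(-0.198) ≈ 0.422

Effect size d = 0.15 is very small by Cohen's convention (0.2/0.5/0.8).

Threshold: power ≥ 0.80 is conventionally adequate.
Power ≈ 0.42 → the study is underpowered (power < 0.80).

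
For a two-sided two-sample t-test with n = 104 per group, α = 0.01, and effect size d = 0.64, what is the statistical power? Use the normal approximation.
Power ≈ 0.98

Power calculation (two-sample t-test, normal approximation):
z_β = d · √(n/2) - z_{α/2}
z_β = 0.64 · √(104/2) - 2.576
z_β = 0.64 · 7.211 - 2.576
z_β = 2.039

Power = Φ(z_β) = Φ(2.039) ≈ 0.979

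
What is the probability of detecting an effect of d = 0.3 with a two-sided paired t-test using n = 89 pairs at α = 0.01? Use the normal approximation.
Power ≈ 0.60

Power calculation (paired t-test, normal approximation):
z_β = d · √n - z_{α/2}
z_β = 0.3 · √89 - 2.576
z_β = 0.3 · 9.434 - 2.576
z_β = 0.254

Power = Φ(z_β) = Φ(0.254) ≈ 0.600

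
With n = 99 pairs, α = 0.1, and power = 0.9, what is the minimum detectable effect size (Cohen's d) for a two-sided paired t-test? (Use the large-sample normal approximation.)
d ≈ 0.29

Minimum detectable effect (paired t-test, normal approximation):
d = (z_{α/2} + z_β) / √n
d = (1.645 + 1.282) / √99
d = 2.926 / 9.950
d ≈ 0.29

By Cohen's convention (0.2 small / 0.5 medium / 0.8 large): small effect.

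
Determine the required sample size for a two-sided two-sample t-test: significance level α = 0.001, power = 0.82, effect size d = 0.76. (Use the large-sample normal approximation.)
n = 62 per group

Sample size formula (two-sample t-test, normal approximation):
n = 2 · ((z_{α/2} + z_β) / d)²

z_{α/2} = 3.291 (for α = 0.001, two-sided)
z_β = 0.915 (for power = 0.82)
d = 0.76

n = 2 · ((3.291 + 0.915) / 0.76)²
n = 2 · (5.534)²
n ≈ 61.25
Round up to the next whole number: n = 62 per group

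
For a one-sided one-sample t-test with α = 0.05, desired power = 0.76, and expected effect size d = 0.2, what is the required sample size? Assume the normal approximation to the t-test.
n = 139

Sample size formula (one-sample t-test, normal approximation):
n = ((z_α + z_β) / d)²

z_α = 1.645 (for α = 0.05, one-sided)
z_β = 0.706 (for power = 0.76)
d = 0.2

n = ((1.645 + 0.706) / 0.2)²
n = (11.755)²
n ≈ 138.18
Round up to the next whole number: n = 139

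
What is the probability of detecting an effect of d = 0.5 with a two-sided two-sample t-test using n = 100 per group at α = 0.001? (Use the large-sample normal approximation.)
Power ≈ 0.60

Power calculation (two-sample t-test, normal approximation):
z_β = d · √(n/2) - z_{α/2}
z_β = 0.5 · √(100/2) - 3.291
z_β = 0.5 · 7.071 - 3.291
z_β = 0.245

Power = Φ(z_β) = Φ(0.245) ≈ 0.597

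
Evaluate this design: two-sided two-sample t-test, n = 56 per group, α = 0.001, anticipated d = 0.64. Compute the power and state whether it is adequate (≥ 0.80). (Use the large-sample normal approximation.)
Power ≈ 0.54; the study is underpowered (power < 0.80)

Power calculation (two-sample t-test, normal approximation):
z_β = d · √(n/2) - z_{α/2}
z_β = 0.64 · √(56/2) - 3.291
z_β = 0.64 · 5.292 - 3.291
z_β = 0.096

Power = Φ(z_β) = Φ(0.096) ≈ 0.538

Effect size d = 0.64 is medium by Cohen's convention (0.2/0.5/0.8).

Threshold: power ≥ 0.80 is conventionally adequate.
Power ≈ 0.54 → the study is underpowered (power < 0.80).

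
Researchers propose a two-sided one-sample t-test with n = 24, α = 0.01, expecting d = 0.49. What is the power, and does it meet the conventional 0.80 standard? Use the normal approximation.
Power ≈ 0.43; the study is underpowered (power < 0.80)

Power calculation (one-sample t-test, normal approximation):
z_β = d · √n - z_{α/2}
z_β = 0.49 · √24 - 2.576
z_β = 0.49 · 4.899 - 2.576
z_β = -0.175

Power = Φ(z_β) = Φ(-0.175) ≈ 0.430

Effect size d = 0.49 is small by Cohen's convention (0.2/0.5/0.8).

Threshold: power ≥ 0.80 is conventionally adequate.
Power ≈ 0.43 → the study is underpowered (power < 0.80).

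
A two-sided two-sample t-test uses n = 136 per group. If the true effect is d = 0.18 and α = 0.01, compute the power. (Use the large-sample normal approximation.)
Power ≈ 0.14

Power calculation (two-sample t-test, normal approximation):
z_β = d · √(n/2) - z_{α/2}
z_β = 0.18 · √(136/2) - 2.576
z_β = 0.18 · 8.246 - 2.576
z_β = -1.092

Power = Φ(z_β) = Φ(-1.092) ≈ 0.138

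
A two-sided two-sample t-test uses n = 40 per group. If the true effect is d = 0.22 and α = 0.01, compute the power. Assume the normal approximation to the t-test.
Power ≈ 0.06

Power calculation (two-sample t-test, normal approximation):
z_β = d · √(n/2) - z_{α/2}
z_β = 0.22 · √(40/2) - 2.576
z_β = 0.22 · 4.472 - 2.576
z_β = -1.592

Power = Φ(z_β) = Φ(-1.592) ≈ 0.056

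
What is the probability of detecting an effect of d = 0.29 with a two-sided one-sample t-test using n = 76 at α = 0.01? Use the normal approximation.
Power ≈ 0.48

Power calculation (one-sample t-test, normal approximation):
z_β = d · √n - z_{α/2}
z_β = 0.29 · √76 - 2.576
z_β = 0.29 · 8.718 - 2.576
z_β = -0.048

Power = Φ(z_β) = Φ(-0.048) ≈ 0.481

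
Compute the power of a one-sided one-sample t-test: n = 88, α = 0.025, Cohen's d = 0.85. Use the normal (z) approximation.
Power ≈ 1.00

Power calculation (one-sample t-test, normal approximation):
z_β = d · √n - z_α
z_β = 0.85 · √88 - 1.960
z_β = 0.85 · 9.381 - 1.960
z_β = 6.014

Power = Φ(z_β) = Φ(6.014) ≈ 1.000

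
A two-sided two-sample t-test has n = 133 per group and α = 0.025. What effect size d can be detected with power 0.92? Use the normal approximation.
d ≈ 0.45

Minimum detectable effect (two-sample t-test, normal approximation):
d = (z_{α/2} + z_β) / √(n/2)
d = (2.241 + 1.405) / √(133/2)
d = 3.646 / 8.155
d ≈ 0.45

By Cohen's convention (0.2 small / 0.5 medium / 0.8 large): small effect.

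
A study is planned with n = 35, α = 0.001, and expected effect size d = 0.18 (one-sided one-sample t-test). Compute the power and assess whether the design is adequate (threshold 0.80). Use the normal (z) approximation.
Power ≈ 0.02; the study is underpowered (power < 0.80)

Power calculation (one-sample t-test, normal approximation):
z_β = d · √n - z_α
z_β = 0.18 · √35 - 3.090
z_β = 0.18 · 5.916 - 3.090
z_β = -2.025

Power = Φ(z_β) = Φ(-2.025) ≈ 0.021

Effect size d = 0.18 is very small by Cohen's convention (0.2/0.5/0.8).

Threshold: power ≥ 0.80 is conventionally adequate.
Power ≈ 0.02 → the study is underpowered (power < 0.80).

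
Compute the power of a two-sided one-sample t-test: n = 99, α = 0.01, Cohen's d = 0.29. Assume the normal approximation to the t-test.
Power ≈ 0.62

Power calculation (one-sample t-test, normal approximation):
z_β = d · √n - z_{α/2}
z_β = 0.29 · √99 - 2.576
z_β = 0.29 · 9.950 - 2.576
z_β = 0.310

Power = Φ(z_β) = Φ(0.310) ≈ 0.622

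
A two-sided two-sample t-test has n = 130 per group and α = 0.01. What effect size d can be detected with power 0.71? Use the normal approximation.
d ≈ 0.39

Minimum detectable effect (two-sample t-test, normal approximation):
d = (z_{α/2} + z_β) / √(n/2)
d = (2.576 + 0.553) / √(130/2)
d = 3.129 / 8.062
d ≈ 0.39

By Cohen's convention (0.2 small / 0.5 medium / 0.8 large): small effect.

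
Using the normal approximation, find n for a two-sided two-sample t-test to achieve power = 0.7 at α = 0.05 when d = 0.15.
n = 549 per group

Sample size formula (two-sample t-test, normal approximation):
n = 2 · ((z_{α/2} + z_β) / d)²

z_{α/2} = 1.960 (for α = 0.05, two-sided)
z_β = 0.524 (for power = 0.7)
d = 0.15

n = 2 · ((1.960 + 0.524) / 0.15)²
n = 2 · (16.560)²
n ≈ 548.47
Round up to the next whole number: n = 549 per group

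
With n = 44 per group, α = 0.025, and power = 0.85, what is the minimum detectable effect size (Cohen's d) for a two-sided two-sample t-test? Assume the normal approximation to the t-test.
d ≈ 0.70

Minimum detectable effect (two-sample t-test, normal approximation):
d = (z_{α/2} + z_β) / √(n/2)
d = (2.241 + 1.036) / √(44/2)
d = 3.278 / 4.690
d ≈ 0.70

By Cohen's convention (0.2 small / 0.5 medium / 0.8 large): medium effect.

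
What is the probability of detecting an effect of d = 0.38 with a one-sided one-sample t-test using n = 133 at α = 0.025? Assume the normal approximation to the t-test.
Power ≈ 0.99

Power calculation (one-sample t-test, normal approximation):
z_β = d · √n - z_α
z_β = 0.38 · √133 - 1.960
z_β = 0.38 · 11.533 - 1.960
z_β = 2.422

Power = Φ(z_β) = Φ(2.422) ≈ 0.992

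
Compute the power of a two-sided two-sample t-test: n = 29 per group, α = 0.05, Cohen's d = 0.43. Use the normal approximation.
Power ≈ 0.37

Power calculation (two-sample t-test, normal approximation):
z_β = d · √(n/2) - z_{α/2}
z_β = 0.43 · √(29/2) - 1.960
z_β = 0.43 · 3.808 - 1.960
z_β = -0.323

Power = Φ(z_β) = Φ(-0.323) ≈ 0.374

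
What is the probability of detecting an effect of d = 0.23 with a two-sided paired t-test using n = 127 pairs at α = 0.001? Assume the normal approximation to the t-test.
Power ≈ 0.24

Power calculation (paired t-test, normal approximation):
z_β = d · √n - z_{α/2}
z_β = 0.23 · √127 - 3.291
z_β = 0.23 · 11.269 - 3.291
z_β = -0.699

Power = Φ(z_β) = Φ(-0.699) ≈ 0.242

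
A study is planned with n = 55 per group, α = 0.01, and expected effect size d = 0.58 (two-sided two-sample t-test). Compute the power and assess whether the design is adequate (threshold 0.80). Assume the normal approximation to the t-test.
Power ≈ 0.68; the study is underpowered (power < 0.80)

Power calculation (two-sample t-test, normal approximation):
z_β = d · √(n/2) - z_{α/2}
z_β = 0.58 · √(55/2) - 2.576
z_β = 0.58 · 5.244 - 2.576
z_β = 0.466

Power = Φ(z_β) = Φ(0.466) ≈ 0.679

Effect size d = 0.58 is medium by Cohen's convention (0.2/0.5/0.8).

Threshold: power ≥ 0.80 is conventionally adequate.
Power ≈ 0.68 → the study is underpowered (power < 0.80).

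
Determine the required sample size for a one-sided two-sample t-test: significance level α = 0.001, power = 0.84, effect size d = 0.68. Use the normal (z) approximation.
n = 73 per group

Sample size formula (two-sample t-test, normal approximation):
n = 2 · ((z_α + z_β) / d)²

z_α = 3.090 (for α = 0.001, one-sided)
z_β = 0.994 (for power = 0.84)
d = 0.68

n = 2 · ((3.090 + 0.994) / 0.68)²
n = 2 · (6.006)²
n ≈ 72.14
Round up to the next whole number: n = 73 per group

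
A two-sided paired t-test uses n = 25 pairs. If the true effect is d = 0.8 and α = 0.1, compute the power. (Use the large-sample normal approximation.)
Power ≈ 0.99

Power calculation (paired t-test, normal approximation):
z_β = d · √n - z_{α/2}
z_β = 0.8 · √25 - 1.645
z_β = 0.8 · 5.000 - 1.645
z_β = 2.355

Power = Φ(z_β) = Φ(2.355) ≈ 0.991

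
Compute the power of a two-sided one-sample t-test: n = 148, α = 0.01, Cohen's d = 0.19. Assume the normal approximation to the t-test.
Power ≈ 0.40

Power calculation (one-sample t-test, normal approximation):
z_β = d · √n - z_{α/2}
z_β = 0.19 · √148 - 2.576
z_β = 0.19 · 12.166 - 2.576
z_β = -0.264

Power = Φ(z_β) = Φ(-0.264) ≈ 0.396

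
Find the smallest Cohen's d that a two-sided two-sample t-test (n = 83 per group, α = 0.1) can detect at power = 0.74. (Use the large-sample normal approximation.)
d ≈ 0.36

Minimum detectable effect (two-sample t-test, normal approximation):
d = (z_{α/2} + z_β) / √(n/2)
d = (1.645 + 0.643) / √(83/2)
d = 2.288 / 6.442
d ≈ 0.36

By Cohen's convention (0.2 small / 0.5 medium / 0.8 large): small effect.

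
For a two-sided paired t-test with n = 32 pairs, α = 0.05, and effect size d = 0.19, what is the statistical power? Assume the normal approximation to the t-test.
Power ≈ 0.19

Power calculation (paired t-test, normal approximation):
z_β = d · √n - z_{α/2}
z_β = 0.19 · √32 - 1.960
z_β = 0.19 · 5.657 - 1.960
z_β = -0.885

Power = Φ(z_β) = Φ(-0.885) ≈ 0.188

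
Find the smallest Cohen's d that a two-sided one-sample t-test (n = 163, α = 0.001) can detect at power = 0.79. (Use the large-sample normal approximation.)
d ≈ 0.32

Minimum detectable effect (one-sample t-test, normal approximation):
d = (z_{α/2} + z_β) / √n
d = (3.291 + 0.806) / √163
d = 4.097 / 12.767
d ≈ 0.32

By Cohen's convention (0.2 small / 0.5 medium / 0.8 large): small effect.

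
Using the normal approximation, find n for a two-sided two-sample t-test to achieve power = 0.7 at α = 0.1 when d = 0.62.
n = 25 per group

Sample size formula (two-sample t-test, normal approximation):
n = 2 · ((z_{α/2} + z_β) / d)²

z_{α/2} = 1.645 (for α = 0.1, two-sided)
z_β = 0.524 (for power = 0.7)
d = 0.62

n = 2 · ((1.645 + 0.524) / 0.62)²
n = 2 · (3.498)²
n ≈ 24.47
Round up to the next whole number: n = 25 per group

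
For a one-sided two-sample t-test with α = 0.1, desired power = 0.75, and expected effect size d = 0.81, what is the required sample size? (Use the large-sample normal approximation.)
n = 12 per group

Sample size formula (two-sample t-test, normal approximation):
n = 2 · ((z_α + z_β) / d)²

z_α = 1.282 (for α = 0.1, one-sided)
z_β = 0.674 (for power = 0.75)
d = 0.81

n = 2 · ((1.282 + 0.674) / 0.81)²
n = 2 · (2.415)²
n ≈ 11.66
Round up to the next whole number: n = 12 per group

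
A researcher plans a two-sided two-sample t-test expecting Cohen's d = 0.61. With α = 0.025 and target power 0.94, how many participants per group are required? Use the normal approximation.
n = 78 per group

Sample size formula (two-sample t-test, normal approximation):
n = 2 · ((z_{α/2} + z_β) / d)²

z_{α/2} = 2.241 (for α = 0.025, two-sided)
z_β = 1.555 (for power = 0.94)
d = 0.61

n = 2 · ((2.241 + 1.555) / 0.61)²
n = 2 · (6.223)²
n ≈ 77.45
Round up to the next whole number: n = 78 per group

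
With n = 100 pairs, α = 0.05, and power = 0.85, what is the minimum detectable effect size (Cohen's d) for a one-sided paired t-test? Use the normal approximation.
d ≈ 0.27

Minimum detectable effect (paired t-test, normal approximation):
d = (z_α + z_β) / √n
d = (1.645 + 1.036) / √100
d = 2.681 / 10.000
d ≈ 0.27

By Cohen's convention (0.2 small / 0.5 medium / 0.8 large): small effect.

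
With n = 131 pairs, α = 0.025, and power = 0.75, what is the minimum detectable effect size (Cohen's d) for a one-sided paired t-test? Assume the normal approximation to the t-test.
d ≈ 0.23

Minimum detectable effect (paired t-test, normal approximation):
d = (z_α + z_β) / √n
d = (1.960 + 0.674) / √131
d = 2.634 / 11.446
d ≈ 0.23

By Cohen's convention (0.2 small / 0.5 medium / 0.8 large): small effect.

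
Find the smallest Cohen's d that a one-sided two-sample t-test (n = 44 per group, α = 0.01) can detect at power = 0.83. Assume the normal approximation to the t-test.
d ≈ 0.70

Minimum detectable effect (two-sample t-test, normal approximation):
d = (z_α + z_β) / √(n/2)
d = (2.326 + 0.954) / √(44/2)
d = 3.281 / 4.690
d ≈ 0.70

By Cohen's convention (0.2 small / 0.5 medium / 0.8 large): medium effect.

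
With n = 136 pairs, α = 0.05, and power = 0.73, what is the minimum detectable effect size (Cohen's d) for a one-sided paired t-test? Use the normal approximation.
d ≈ 0.19

Minimum detectable effect (paired t-test, normal approximation):
d = (z_α + z_β) / √n
d = (1.645 + 0.613) / √136
d = 2.258 / 11.662
d ≈ 0.19

By Cohen's convention (0.2 small / 0.5 medium / 0.8 large): very small effect.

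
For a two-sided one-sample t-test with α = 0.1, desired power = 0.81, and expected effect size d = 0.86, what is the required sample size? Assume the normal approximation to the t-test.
n = 9

Sample size formula (one-sample t-test, normal approximation):
n = ((z_{α/2} + z_β) / d)²

z_{α/2} = 1.645 (for α = 0.1, two-sided)
z_β = 0.878 (for power = 0.81)
d = 0.86

n = ((1.645 + 0.878) / 0.86)²
n = (2.934)²
n ≈ 8.61
Round up to the next whole number: n = 9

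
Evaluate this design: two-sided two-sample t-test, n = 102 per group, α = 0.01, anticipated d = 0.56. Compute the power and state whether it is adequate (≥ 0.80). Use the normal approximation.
Power ≈ 0.92; the study is adequately powered (power ≥ 0.80)

Power calculation (two-sample t-test, normal approximation):
z_β = d · √(n/2) - z_{α/2}
z_β = 0.56 · √(102/2) - 2.576
z_β = 0.56 · 7.141 - 2.576
z_β = 1.423

Power = Φ(z_β) = Φ(1.423) ≈ 0.923

Effect size d = 0.56 is medium by Cohen's convention (0.2/0.5/0.8).

Threshold: power ≥ 0.80 is conventionally adequate.
Power ≈ 0.92 → the study is adequately powered (power ≥ 0.80).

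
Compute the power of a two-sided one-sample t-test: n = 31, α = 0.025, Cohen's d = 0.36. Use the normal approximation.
Power ≈ 0.41

Power calculation (one-sample t-test, normal approximation):
z_β = d · √n - z_{α/2}
z_β = 0.36 · √31 - 2.241
z_β = 0.36 · 5.568 - 2.241
z_β = -0.237

Power = Φ(z_β) = Φ(-0.237) ≈ 0.406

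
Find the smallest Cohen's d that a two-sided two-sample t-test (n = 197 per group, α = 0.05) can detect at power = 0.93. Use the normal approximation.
d ≈ 0.35

Minimum detectable effect (two-sample t-test, normal approximation):
d = (z_{α/2} + z_β) / √(n/2)
d = (1.960 + 1.476) / √(197/2)
d = 3.436 / 9.925
d ≈ 0.35

By Cohen's convention (0.2 small / 0.5 medium / 0.8 large): small effect.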